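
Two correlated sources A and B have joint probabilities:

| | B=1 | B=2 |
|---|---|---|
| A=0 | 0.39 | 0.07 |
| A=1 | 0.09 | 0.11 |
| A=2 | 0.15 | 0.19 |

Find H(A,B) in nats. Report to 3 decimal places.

H(A,B) = −Σ p(x,y)·ln p(x,y) over all 6 cells.
  cell (0,1): −0.39·ln0.39 = 0.3672
  cell (0,2): −0.07·ln0.07 = 0.1861
  cell (1,1): −0.09·ln0.09 = 0.2167
  cell (1,2): −0.11·ln0.11 = 0.2428
  cell (2,1): −0.15·ln0.15 = 0.2846
  cell (2,2): −0.19·ln0.19 = 0.3155
Sum = 1.613 nats.

1.613 nats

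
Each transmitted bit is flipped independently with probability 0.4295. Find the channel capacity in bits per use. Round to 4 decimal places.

Binary symmetric channel: C = 1 − h₂(ε) where h₂ is the binary entropy function.
h₂(0.4295) = −0.4295·log₂0.4295 − 0.5705·log₂0.5705 = 0.9856.
C = 1 − 0.9856 = 0.0144 bits per channel use.

0.0144 bits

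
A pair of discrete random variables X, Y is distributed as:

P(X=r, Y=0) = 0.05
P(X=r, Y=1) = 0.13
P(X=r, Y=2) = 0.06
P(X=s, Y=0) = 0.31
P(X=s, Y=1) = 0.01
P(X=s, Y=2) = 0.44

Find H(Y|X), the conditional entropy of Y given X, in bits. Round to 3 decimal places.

Marginals: p(X) = (0.2400, 0.7600), p(Y) = (0.3600, 0.1400, 0.5000).
H(Y|X) = Σ p(X) · H(Y|X=·).
  X=r: p=0.2400, H(Y|X=r) = 1.4506
  X=s: p=0.7600, H(Y|X=s) = 1.0664
Weighted sum = 1.159 bits.

1.159 bits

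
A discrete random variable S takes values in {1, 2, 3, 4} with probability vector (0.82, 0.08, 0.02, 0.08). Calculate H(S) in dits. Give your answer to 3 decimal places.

H(S) = −Σ p·log₁₀ p.
  −(0.82)·log₁₀(0.82) = 0.0707
  −(0.08)·log₁₀(0.08) = 0.0878
  −(0.02)·log₁₀(0.02) = 0.0340
  −(0.08)·log₁₀(0.08) = 0.0878
Sum: 0.0707 + 0.0878 + 0.0340 + 0.0878 = 0.280 dits.

0.280 dits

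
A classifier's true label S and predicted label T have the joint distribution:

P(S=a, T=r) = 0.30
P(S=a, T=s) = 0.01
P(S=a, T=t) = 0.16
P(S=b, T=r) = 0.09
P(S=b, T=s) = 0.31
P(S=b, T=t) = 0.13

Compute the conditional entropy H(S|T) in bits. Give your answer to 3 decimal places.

Marginals: p(S) = (0.4700, 0.5300), p(T) = (0.3900, 0.3200, 0.2900).
H(S|T) = Σ p(T) · H(S|T=·).
  T=r: p=0.3900, H(S|T=r) = 0.7793
  T=s: p=0.3200, H(S|T=s) = 0.2006
  T=t: p=0.2900, H(S|T=t) = 0.9923
Weighted sum = 0.656 bits.

0.656 bits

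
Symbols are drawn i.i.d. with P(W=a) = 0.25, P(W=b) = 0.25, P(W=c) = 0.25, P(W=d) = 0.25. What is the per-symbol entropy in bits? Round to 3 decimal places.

2.000 bits

H(W) = −Σ p·log₂ p.
  −(0.25)·log₂(0.25) = 0.5000
  −(0.25)·log₂(0.25) = 0.5000
  −(0.25)·log₂(0.25) = 0.5000
  −(0.25)·log₂(0.25) = 0.5000
Sum: 0.5000 + 0.5000 + 0.5000 + 0.5000 = 2.000 bits.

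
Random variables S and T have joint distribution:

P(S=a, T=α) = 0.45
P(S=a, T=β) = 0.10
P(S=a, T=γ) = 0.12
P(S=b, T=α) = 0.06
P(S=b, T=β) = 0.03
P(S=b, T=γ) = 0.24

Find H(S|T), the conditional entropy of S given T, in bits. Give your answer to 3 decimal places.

Marginals: p(S) = (0.6700, 0.3300), p(T) = (0.5100, 0.1300, 0.3600).
H(S|T) = Σ p(T) · H(S|T=·).
  T=α: p=0.5100, H(S|T=α) = 0.5226
  T=β: p=0.1300, H(S|T=β) = 0.7793
  T=γ: p=0.3600, H(S|T=γ) = 0.9183
Weighted sum = 0.698 bits.

0.698 bits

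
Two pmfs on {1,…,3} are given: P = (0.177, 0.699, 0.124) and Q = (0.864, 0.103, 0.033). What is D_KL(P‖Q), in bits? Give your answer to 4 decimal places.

1.7631 bits

D(P‖Q) = Σ p·log₂(p/q).
  0.177·log₂(0.177/0.864) = -0.40485
  0.699·log₂(0.699/0.103) = 1.93109
  0.124·log₂(0.124/0.033) = 0.23682
D(P‖Q) = 1.7631 bits.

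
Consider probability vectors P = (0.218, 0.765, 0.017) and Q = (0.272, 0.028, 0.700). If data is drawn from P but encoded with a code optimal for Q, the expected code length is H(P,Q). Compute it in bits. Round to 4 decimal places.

4.3644 bits

H(P,Q) = −Σ p·log₂ q.
  −0.218·log₂(0.272) = 0.40947
  −0.765·log₂(0.028) = 3.94620
  −0.017·log₂(0.700) = 0.00875
H(P,Q) = 4.3644 bits.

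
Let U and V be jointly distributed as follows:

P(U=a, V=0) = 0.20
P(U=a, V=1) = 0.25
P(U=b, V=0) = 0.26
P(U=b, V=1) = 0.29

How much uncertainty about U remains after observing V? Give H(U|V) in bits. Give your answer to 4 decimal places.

Chain rule: H(U|V) = H(U,V) − H(V).
Marginals: p(U) = (0.4500, 0.5500), p(V) = (0.4600, 0.5400).
H(U,V) = 1.9876 bits; H(V) = 0.9954 bits.
H(U|V) = 1.9876 − 0.9954 = 0.9922 bits.

0.9922 bits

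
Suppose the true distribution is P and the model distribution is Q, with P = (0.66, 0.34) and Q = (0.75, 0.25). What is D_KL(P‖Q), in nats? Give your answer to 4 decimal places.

0.0202 nats

D(P‖Q) = Σ p·ln(p/q).
  0.66·ln(0.66/0.75) = -0.08437
  0.34·ln(0.34/0.25) = 0.10454
D(P‖Q) = 0.0202 nats.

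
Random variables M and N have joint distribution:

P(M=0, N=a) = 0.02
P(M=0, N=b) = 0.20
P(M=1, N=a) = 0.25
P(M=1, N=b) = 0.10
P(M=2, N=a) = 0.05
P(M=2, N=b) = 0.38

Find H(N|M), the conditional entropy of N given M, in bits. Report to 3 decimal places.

Marginals: p(M) = (0.2200, 0.3500, 0.4300), p(N) = (0.3200, 0.6800).
H(N|M) = Σ p(M) · H(N|M=·).
  M=0: p=0.2200, H(N|M=0) = 0.4395
  M=1: p=0.3500, H(N|M=1) = 0.8631
  M=2: p=0.4300, H(N|M=2) = 0.5186
Weighted sum = 0.622 bits.

0.622 bits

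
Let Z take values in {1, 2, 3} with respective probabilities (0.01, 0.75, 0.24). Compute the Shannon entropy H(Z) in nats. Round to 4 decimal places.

H(Z) = −Σ p·ln p.
  −(0.01)·ln(0.01) = 0.04605
  −(0.75)·ln(0.75) = 0.21576
  −(0.24)·ln(0.24) = 0.34251
Sum: 0.04605 + 0.21576 + 0.34251 = 0.6043 nats.

0.6043 nats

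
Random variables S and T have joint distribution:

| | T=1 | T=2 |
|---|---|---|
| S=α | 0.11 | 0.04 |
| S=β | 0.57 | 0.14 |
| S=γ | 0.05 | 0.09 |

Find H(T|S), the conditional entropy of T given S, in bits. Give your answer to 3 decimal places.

Chain rule: H(T|S) = H(S,T) − H(S).
Marginals: p(S) = (0.1500, 0.7100, 0.1400), p(T) = (0.7300, 0.2700).
H(S,T) = 1.9242 bits; H(S) = 1.1585 bits.
H(T|S) = 1.9242 − 1.1585 = 0.766 bits.

0.766 bits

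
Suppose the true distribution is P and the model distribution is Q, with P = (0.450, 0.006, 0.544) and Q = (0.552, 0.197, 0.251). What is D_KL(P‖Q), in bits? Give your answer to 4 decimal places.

0.4442 bits

D(P‖Q) = Σ p·log₂(p/q).
  0.450·log₂(0.450/0.552) = -0.13263
  0.006·log₂(0.006/0.197) = -0.03022
  0.544·log₂(0.544/0.251) = 0.60706
D(P‖Q) = 0.4442 bits.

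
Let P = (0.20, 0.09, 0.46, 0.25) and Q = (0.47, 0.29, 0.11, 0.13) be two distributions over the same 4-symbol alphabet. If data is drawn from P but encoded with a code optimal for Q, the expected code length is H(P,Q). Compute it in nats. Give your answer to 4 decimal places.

H(P,Q) = −Σ p·ln q.
  −0.20·ln(0.47) = 0.15100
  −0.09·ln(0.29) = 0.11141
  −0.46·ln(0.11) = 1.01535
  −0.25·ln(0.13) = 0.51006
H(P,Q) = 1.7878 nats.

1.7878 nats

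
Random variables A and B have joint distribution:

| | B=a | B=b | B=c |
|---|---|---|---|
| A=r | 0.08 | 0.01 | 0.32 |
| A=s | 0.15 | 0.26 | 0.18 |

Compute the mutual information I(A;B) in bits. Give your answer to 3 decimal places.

Marginals: p(A) = (0.4100, 0.5900), p(B) = (0.2300, 0.2700, 0.5000).
I(A;B) = Σ p(x,y)·log₂[p(x,y)/(p(x)p(y))].
  (r,a): 0.08·log₂(0.8484) = -0.0190
  (r,b): 0.01·log₂(0.0903) = -0.0347
  (r,c): 0.32·log₂(1.5610) = 0.2056
  (s,a): 0.15·log₂(1.1054) = 0.0217
  (s,b): 0.26·log₂(1.6321) = 0.1838
  (s,c): 0.18·log₂(0.6102) = -0.1283
Sum = 0.229 bits.

0.229 bits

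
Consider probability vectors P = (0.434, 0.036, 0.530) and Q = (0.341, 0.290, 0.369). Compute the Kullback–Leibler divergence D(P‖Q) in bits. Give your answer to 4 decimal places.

0.3195 bits

D(P‖Q) = Σ p·log₂(p/q).
  0.434·log₂(0.434/0.341) = 0.15100
  0.036·log₂(0.036/0.290) = -0.10836
  0.530·log₂(0.530/0.369) = 0.27686
D(P‖Q) = 0.3195 bits.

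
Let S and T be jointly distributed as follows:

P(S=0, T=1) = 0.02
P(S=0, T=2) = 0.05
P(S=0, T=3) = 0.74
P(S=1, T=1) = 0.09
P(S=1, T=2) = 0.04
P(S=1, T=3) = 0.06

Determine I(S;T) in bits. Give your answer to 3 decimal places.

Marginals: p(S) = (0.8100, 0.1900), p(T) = (0.1100, 0.0900, 0.8000).
I(S;T) = H(S) + H(T) − H(S,T).
H(S) = 0.7015, H(T) = 0.9205, H(S,T) = 1.3924.
I(S;T) = 0.7015 + 0.9205 − 1.3924 = 0.230 bits.

0.230 bits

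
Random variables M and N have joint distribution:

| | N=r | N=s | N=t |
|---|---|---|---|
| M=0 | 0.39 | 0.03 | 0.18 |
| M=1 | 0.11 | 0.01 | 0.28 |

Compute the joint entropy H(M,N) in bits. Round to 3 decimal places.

2.058 bits

H(M,N) = −Σ p(x,y)·log₂ p(x,y) over all 6 cells.
  cell (0,r): −0.39·log₂0.39 = 0.5298
  cell (0,s): −0.03·log₂0.03 = 0.1518
  cell (0,t): −0.18·log₂0.18 = 0.4453
  cell (1,r): −0.11·log₂0.11 = 0.3503
  cell (1,s): −0.01·log₂0.01 = 0.0664
  cell (1,t): −0.28·log₂0.28 = 0.5142
Sum = 2.058 bits.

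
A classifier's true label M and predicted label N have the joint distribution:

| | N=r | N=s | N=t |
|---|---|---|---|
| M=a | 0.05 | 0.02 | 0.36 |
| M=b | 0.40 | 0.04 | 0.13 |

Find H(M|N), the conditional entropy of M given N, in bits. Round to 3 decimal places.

Chain rule: H(M|N) = H(M,N) − H(N).
Marginals: p(M) = (0.4300, 0.5700), p(N) = (0.4500, 0.0600, 0.4900).
H(M,N) = 1.9568 bits; H(N) = 1.2662 bits.
H(M|N) = 1.9568 − 1.2662 = 0.691 bits.

0.691 bits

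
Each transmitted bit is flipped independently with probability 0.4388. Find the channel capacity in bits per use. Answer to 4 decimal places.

Binary symmetric channel: C = 1 − h₂(ε) where h₂ is the binary entropy function.
h₂(0.4388) = −0.4388·log₂0.4388 − 0.5612·log₂0.5612 = 0.9892.
C = 1 − 0.9892 = 0.0108 bits per channel use.

0.0108 bits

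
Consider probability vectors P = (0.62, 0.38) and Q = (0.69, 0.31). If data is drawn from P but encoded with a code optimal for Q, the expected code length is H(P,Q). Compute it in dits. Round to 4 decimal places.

0.2932 dits

H(P,Q) = −Σ p·log₁₀ q.
  −0.62·log₁₀(0.69) = 0.09991
  −0.38·log₁₀(0.31) = 0.19328
H(P,Q) = 0.2932 dits.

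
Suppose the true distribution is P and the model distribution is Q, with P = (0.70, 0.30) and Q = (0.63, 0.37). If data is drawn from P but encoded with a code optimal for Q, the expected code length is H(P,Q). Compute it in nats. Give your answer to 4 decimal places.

H(P,Q) = −Σ p·ln q.
  −0.70·ln(0.63) = 0.32342
  −0.30·ln(0.37) = 0.29828
H(P,Q) = 0.6217 nats.

0.6217 nats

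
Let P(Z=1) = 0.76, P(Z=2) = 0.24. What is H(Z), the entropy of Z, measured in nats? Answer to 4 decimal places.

H(Z) = −Σ p·ln p.
  −(0.76)·ln(0.76) = 0.20857
  −(0.24)·ln(0.24) = 0.34251
Sum: 0.20857 + 0.34251 = 0.5511 nats.

0.5511 nats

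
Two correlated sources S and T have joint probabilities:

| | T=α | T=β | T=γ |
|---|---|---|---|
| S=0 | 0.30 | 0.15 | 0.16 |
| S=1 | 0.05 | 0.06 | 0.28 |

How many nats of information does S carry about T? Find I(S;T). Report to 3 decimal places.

Marginals: p(S) = (0.6100, 0.3900), p(T) = (0.3500, 0.2100, 0.4400).
I(S;T) = Σ p(x,y)·ln[p(x,y)/(p(x)p(y))].
  (0,α): 0.30·ln(1.4052) = 0.1020
  (0,β): 0.15·ln(1.1710) = 0.0237
  (0,γ): 0.16·ln(0.5961) = -0.0828
  (1,α): 0.05·ln(0.3663) = -0.0502
  (1,β): 0.06·ln(0.7326) = -0.0187
  (1,γ): 0.28·ln(1.6317) = 0.1371
Sum = 0.111 nats.

0.111 nats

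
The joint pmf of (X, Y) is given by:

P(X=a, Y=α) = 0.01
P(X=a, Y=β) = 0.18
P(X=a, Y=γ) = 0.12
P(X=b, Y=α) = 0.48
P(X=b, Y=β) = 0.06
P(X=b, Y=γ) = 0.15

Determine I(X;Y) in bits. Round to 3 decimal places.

Marginals: p(X) = (0.3100, 0.6900), p(Y) = (0.4900, 0.2400, 0.2700).
I(X;Y) = H(X) + H(Y) − H(X,Y).
H(X) = 0.8932, H(Y) = 1.5084, H(X,Y) = 2.0412.
I(X;Y) = 0.8932 + 1.5084 − 2.0412 = 0.360 bits.

0.360 bits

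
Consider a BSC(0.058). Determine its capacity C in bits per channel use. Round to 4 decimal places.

Binary symmetric channel: C = 1 − h₂(ε) where h₂ is the binary entropy function.
h₂(0.058) = −0.058·log₂0.058 − 0.942·log₂0.942 = 0.3195.
C = 1 − 0.3195 = 0.6805 bits per channel use.

0.6805 bits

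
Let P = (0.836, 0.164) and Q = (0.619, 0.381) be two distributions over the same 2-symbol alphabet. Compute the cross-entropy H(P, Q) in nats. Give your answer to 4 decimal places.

H(P,Q) = −Σ p·ln q.
  −0.836·ln(0.619) = 0.40099
  −0.164·ln(0.381) = 0.15825
H(P,Q) = 0.5592 nats.

0.5592 nats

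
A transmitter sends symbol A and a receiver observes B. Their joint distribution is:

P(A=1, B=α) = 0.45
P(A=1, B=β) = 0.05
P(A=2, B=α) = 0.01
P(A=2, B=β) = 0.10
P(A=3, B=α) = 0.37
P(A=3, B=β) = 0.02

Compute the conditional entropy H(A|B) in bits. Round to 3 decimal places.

1.119 bits

Marginals: p(A) = (0.5000, 0.1100, 0.3900), p(B) = (0.8300, 0.1700).
H(A|B) = Σ p(B) · H(A|B=·).
  B=α: p=0.8300, H(A|B=α) = 1.0752
  B=β: p=0.1700, H(A|B=β) = 1.3328
Weighted sum = 1.119 bits.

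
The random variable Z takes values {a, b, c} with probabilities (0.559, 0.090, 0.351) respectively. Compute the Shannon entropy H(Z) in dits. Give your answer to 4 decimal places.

H(Z) = −Σ p·log₁₀ p.
  −(0.559)·log₁₀(0.559) = 0.14120
  −(0.090)·log₁₀(0.090) = 0.09412
  −(0.351)·log₁₀(0.351) = 0.15960
Sum: 0.14120 + 0.09412 + 0.15960 = 0.3949 dits.

0.3949 dits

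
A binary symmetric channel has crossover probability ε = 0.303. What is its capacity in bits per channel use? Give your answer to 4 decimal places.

Binary symmetric channel: C = 1 − h₂(ε) where h₂ is the binary entropy function.
h₂(0.303) = −0.303·log₂0.303 − 0.697·log₂0.697 = 0.8849.
C = 1 − 0.8849 = 0.1151 bits per channel use.

0.1151 bits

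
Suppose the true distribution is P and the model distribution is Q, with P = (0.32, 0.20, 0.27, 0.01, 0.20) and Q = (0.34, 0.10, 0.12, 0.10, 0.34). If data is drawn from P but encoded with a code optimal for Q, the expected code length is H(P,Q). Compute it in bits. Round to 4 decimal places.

H(P,Q) = −Σ p·log₂ q.
  −0.32·log₂(0.34) = 0.49805
  −0.20·log₂(0.10) = 0.66439
  −0.27·log₂(0.12) = 0.82590
  −0.01·log₂(0.10) = 0.03322
  −0.20·log₂(0.34) = 0.31128
H(P,Q) = 2.3328 bits.

2.3328 bits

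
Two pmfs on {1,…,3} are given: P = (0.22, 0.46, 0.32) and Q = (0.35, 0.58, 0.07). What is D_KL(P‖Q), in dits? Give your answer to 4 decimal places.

D(P‖Q) = Σ p·log₁₀(p/q).
  0.22·log₁₀(0.22/0.35) = -0.04436
  0.46·log₁₀(0.46/0.58) = -0.04631
  0.32·log₁₀(0.32/0.07) = 0.21122
D(P‖Q) = 0.1205 dits.

0.1205 dits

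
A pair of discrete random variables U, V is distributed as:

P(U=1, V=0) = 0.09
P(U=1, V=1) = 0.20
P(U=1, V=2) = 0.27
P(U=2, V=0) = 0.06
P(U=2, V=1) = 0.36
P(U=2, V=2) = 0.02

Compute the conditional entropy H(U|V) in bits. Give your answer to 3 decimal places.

Chain rule: H(U|V) = H(U,V) − H(V).
Marginals: p(U) = (0.5600, 0.4400), p(V) = (0.1500, 0.5600, 0.2900).
H(U,V) = 2.1741 bits; H(V) = 1.3969 bits.
H(U|V) = 2.1741 − 1.3969 = 0.777 bits.

0.777 bits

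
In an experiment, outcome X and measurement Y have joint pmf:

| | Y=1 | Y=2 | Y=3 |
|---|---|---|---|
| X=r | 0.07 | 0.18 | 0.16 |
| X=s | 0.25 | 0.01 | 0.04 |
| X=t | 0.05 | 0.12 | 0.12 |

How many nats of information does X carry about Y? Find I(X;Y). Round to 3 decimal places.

0.213 nats

Marginals: p(X) = (0.4100, 0.3000, 0.2900), p(Y) = (0.3700, 0.3100, 0.3200).
I(X;Y) = Σ p(x,y)·ln[p(x,y)/(p(x)p(y))].
  (r,1): 0.07·ln(0.4614) = -0.0541
  (r,2): 0.18·ln(1.4162) = 0.0626
  (r,3): 0.16·ln(1.2195) = 0.0318
  (s,1): 0.25·ln(2.2523) = 0.2030
  (s,2): 0.01·ln(0.1075) = -0.0223
  (s,3): 0.04·ln(0.4167) = -0.0350
  (t,1): 0.05·ln(0.4660) = -0.0382
  (t,2): 0.12·ln(1.3348) = 0.0347
  (t,3): 0.12·ln(1.2931) = 0.0308
Sum = 0.213 nats.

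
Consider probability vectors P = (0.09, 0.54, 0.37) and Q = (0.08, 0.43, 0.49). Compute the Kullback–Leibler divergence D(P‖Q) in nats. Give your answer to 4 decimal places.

0.0297 nats

D(P‖Q) = Σ p·ln(p/q).
  0.09·ln(0.09/0.08) = 0.01060
  0.54·ln(0.54/0.43) = 0.12300
  0.37·ln(0.37/0.49) = -0.10393
D(P‖Q) = 0.0297 nats.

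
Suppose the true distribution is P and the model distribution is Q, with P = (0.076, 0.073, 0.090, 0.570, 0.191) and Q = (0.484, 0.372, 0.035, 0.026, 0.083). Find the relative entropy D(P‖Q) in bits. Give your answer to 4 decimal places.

2.5168 bits

D(P‖Q) = Σ p·log₂(p/q).
  0.076·log₂(0.076/0.484) = -0.20299
  0.073·log₂(0.073/0.372) = -0.17150
  0.090·log₂(0.090/0.035) = 0.12263
  0.570·log₂(0.570/0.026) = 2.53900
  0.191·log₂(0.191/0.083) = 0.22966
D(P‖Q) = 2.5168 bits.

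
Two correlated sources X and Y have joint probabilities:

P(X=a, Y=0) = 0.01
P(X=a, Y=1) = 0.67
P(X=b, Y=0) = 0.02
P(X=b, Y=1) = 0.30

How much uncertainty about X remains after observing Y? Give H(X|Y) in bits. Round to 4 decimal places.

Chain rule: H(X|Y) = H(X,Y) − H(Y).
Marginals: p(X) = (0.6800, 0.3200), p(Y) = (0.0300, 0.9700).
H(X,Y) = 1.0875 bits; H(Y) = 0.1944 bits.
H(X|Y) = 1.0875 − 0.1944 = 0.8931 bits.

0.8931 bits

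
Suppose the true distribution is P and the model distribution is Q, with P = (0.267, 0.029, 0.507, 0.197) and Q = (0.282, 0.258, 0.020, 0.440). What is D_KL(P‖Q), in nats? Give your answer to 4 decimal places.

D(P‖Q) = Σ p·ln(p/q).
  0.267·ln(0.267/0.282) = -0.01459
  0.029·ln(0.029/0.258) = -0.06338
  0.507·ln(0.507/0.020) = 1.63902
  0.197·ln(0.197/0.440) = -0.15830
D(P‖Q) = 1.4027 nats.

1.4027 nats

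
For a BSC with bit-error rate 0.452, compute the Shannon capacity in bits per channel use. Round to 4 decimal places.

0.0067 bits

Binary symmetric channel: C = 1 − h₂(ε) where h₂ is the binary entropy function.
h₂(0.452) = −0.452·log₂0.452 − 0.548·log₂0.548 = 0.9933.
C = 1 − 0.9933 = 0.0067 bits per channel use.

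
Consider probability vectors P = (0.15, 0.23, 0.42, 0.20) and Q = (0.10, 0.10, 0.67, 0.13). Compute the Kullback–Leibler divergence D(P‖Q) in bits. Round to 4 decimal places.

D(P‖Q) = Σ p·log₂(p/q).
  0.15·log₂(0.15/0.10) = 0.08774
  0.23·log₂(0.23/0.10) = 0.27638
  0.42·log₂(0.42/0.67) = -0.28298
  0.20·log₂(0.20/0.13) = 0.12430
D(P‖Q) = 0.2054 bits.

0.2054 bits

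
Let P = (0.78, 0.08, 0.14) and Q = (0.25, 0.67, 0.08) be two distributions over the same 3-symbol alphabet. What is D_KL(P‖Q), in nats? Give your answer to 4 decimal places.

D(P‖Q) = Σ p·ln(p/q).
  0.78·ln(0.78/0.25) = 0.88751
  0.08·ln(0.08/0.67) = -0.17002
  0.14·ln(0.14/0.08) = 0.07835
D(P‖Q) = 0.7958 nats.

0.7958 nats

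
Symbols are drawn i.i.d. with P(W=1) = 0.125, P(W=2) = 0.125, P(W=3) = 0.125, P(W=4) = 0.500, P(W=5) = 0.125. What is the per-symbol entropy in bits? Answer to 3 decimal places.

2.000 bits

H(W) = −Σ p·log₂ p.
  −(0.125)·log₂(0.125) = 0.3750
  −(0.125)·log₂(0.125) = 0.3750
  −(0.125)·log₂(0.125) = 0.3750
  −(0.500)·log₂(0.500) = 0.5000
  −(0.125)·log₂(0.125) = 0.3750
Sum: 0.3750 + 0.3750 + 0.3750 + 0.5000 + 0.3750 = 2.000 bits.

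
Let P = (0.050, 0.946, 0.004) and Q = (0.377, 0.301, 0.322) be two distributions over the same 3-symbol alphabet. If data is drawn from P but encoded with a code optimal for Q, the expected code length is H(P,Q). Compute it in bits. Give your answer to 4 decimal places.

1.7155 bits

H(P,Q) = −Σ p·log₂ q.
  −0.050·log₂(0.377) = 0.07037
  −0.946·log₂(0.301) = 1.63863
  −0.004·log₂(0.322) = 0.00654
H(P,Q) = 1.7155 bits.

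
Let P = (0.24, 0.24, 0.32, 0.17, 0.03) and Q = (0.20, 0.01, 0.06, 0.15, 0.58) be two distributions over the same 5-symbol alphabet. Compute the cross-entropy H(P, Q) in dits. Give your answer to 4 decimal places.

H(P,Q) = −Σ p·log₁₀ q.
  −0.24·log₁₀(0.20) = 0.16775
  −0.24·log₁₀(0.01) = 0.48000
  −0.32·log₁₀(0.06) = 0.39099
  −0.17·log₁₀(0.15) = 0.14006
  −0.03·log₁₀(0.58) = 0.00710
H(P,Q) = 1.1859 dits.

1.1859 dits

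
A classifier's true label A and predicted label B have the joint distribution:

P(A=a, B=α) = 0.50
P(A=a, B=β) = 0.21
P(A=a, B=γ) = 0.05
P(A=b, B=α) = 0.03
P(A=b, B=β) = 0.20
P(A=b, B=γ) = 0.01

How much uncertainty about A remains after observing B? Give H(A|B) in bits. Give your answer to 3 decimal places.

0.615 bits

Chain rule: H(A|B) = H(A,B) − H(B).
Marginals: p(A) = (0.7600, 0.2400), p(B) = (0.5300, 0.4100, 0.0600).
H(A,B) = 1.8715 bits; H(B) = 1.2564 bits.
H(A|B) = 1.8715 − 1.2564 = 0.615 bits.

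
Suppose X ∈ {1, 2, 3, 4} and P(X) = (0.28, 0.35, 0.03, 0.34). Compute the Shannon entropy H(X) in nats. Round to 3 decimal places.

H(X) = −Σ p·ln p.
  −(0.28)·ln(0.28) = 0.3564
  −(0.35)·ln(0.35) = 0.3674
  −(0.03)·ln(0.03) = 0.1052
  −(0.34)·ln(0.34) = 0.3668
Sum: 0.3564 + 0.3674 + 0.1052 + 0.3668 = 1.196 nats.

1.196 nats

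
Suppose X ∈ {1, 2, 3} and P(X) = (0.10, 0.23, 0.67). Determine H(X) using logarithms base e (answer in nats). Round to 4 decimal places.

H(X) = −Σ p·ln p.
  −(0.10)·ln(0.10) = 0.23026
  −(0.23)·ln(0.23) = 0.33803
  −(0.67)·ln(0.67) = 0.26832
Sum: 0.23026 + 0.33803 + 0.26832 = 0.8366 nats.

0.8366 nats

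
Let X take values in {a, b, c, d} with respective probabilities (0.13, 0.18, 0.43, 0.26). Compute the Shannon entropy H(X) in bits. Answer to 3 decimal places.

1.857 bits

H(X) = −Σ p·log₂ p.
  −(0.13)·log₂(0.13) = 0.3826
  −(0.18)·log₂(0.18) = 0.4453
  −(0.43)·log₂(0.43) = 0.5236
  −(0.26)·log₂(0.26) = 0.5053
Sum: 0.3826 + 0.4453 + 0.5236 + 0.5053 = 1.857 bits.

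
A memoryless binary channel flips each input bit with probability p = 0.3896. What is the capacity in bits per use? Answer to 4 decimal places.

0.0355 bits

Binary symmetric channel: C = 1 − h₂(ε) where h₂ is the binary entropy function.
h₂(0.3896) = −0.3896·log₂0.3896 − 0.6104·log₂0.6104 = 0.9645.
C = 1 − 0.9645 = 0.0355 bits per channel use.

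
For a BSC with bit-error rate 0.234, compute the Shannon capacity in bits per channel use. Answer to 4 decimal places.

Binary symmetric channel: C = 1 − h₂(ε) where h₂ is the binary entropy function.
h₂(0.234) = −0.234·log₂0.234 − 0.766·log₂0.766 = 0.7849.
C = 1 − 0.7849 = 0.2151 bits per channel use.

0.2151 bits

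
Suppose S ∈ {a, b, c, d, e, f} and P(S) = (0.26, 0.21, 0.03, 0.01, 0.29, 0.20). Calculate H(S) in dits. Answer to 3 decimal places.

0.656 dits

H(S) = −Σ p·log₁₀ p.
  −(0.26)·log₁₀(0.26) = 0.1521
  −(0.21)·log₁₀(0.21) = 0.1423
  −(0.03)·log₁₀(0.03) = 0.0457
  −(0.01)·log₁₀(0.01) = 0.0200
  −(0.29)·log₁₀(0.29) = 0.1559
  −(0.20)·log₁₀(0.20) = 0.1398
Sum: 0.1521 + 0.1423 + 0.0457 + 0.0200 + 0.1559 + 0.1398 = 0.656 dits.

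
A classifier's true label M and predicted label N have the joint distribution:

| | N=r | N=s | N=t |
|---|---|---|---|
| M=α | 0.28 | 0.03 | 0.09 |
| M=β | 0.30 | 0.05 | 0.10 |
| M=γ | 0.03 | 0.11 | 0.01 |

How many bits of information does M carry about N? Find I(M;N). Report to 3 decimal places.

0.196 bits

Marginals: p(M) = (0.4000, 0.4500, 0.1500), p(N) = (0.6100, 0.1900, 0.2000).
I(M;N) = Σ p(x,y)·log₂[p(x,y)/(p(x)p(y))].
  (α,r): 0.28·log₂(1.1475) = 0.0556
  (α,s): 0.03·log₂(0.3947) = -0.0402
  (α,t): 0.09·log₂(1.1250) = 0.0153
  (β,r): 0.30·log₂(1.0929) = 0.0384
  (β,s): 0.05·log₂(0.5848) = -0.0387
  (β,t): 0.10·log₂(1.1111) = 0.0152
  (γ,r): 0.03·log₂(0.3279) = -0.0483
  (γ,s): 0.11·log₂(3.8596) = 0.2143
  (γ,t): 0.01·log₂(0.3333) = -0.0158
Sum = 0.196 bits.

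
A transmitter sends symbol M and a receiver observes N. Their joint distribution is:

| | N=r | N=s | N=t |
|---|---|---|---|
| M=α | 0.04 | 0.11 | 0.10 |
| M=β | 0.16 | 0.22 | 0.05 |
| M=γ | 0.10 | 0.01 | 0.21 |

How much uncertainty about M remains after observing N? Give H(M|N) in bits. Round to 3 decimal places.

1.278 bits

Chain rule: H(M|N) = H(M,N) − H(N).
Marginals: p(M) = (0.2500, 0.4300, 0.3200), p(N) = (0.3000, 0.3400, 0.3600).
H(M,N) = 2.8594 bits; H(N) = 1.5809 bits.
H(M|N) = 2.8594 − 1.5809 = 1.278 bits.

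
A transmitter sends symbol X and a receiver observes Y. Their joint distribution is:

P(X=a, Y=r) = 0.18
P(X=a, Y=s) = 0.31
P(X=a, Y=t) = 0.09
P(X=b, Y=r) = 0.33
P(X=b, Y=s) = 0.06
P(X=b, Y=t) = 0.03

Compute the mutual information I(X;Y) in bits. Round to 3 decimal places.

0.170 bits

Marginals: p(X) = (0.5800, 0.4200), p(Y) = (0.5100, 0.3700, 0.1200).
I(X;Y) = H(X) + H(Y) − H(X,Y).
H(X) = 0.9815, H(Y) = 1.3932, H(X,Y) = 2.2049.
I(X;Y) = 0.9815 + 1.3932 − 2.2049 = 0.170 bits.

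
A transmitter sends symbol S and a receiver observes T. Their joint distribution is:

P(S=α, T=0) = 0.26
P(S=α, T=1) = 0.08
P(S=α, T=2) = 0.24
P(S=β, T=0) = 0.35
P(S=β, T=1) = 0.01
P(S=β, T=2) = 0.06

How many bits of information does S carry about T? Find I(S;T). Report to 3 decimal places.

Marginals: p(S) = (0.5800, 0.4200), p(T) = (0.6100, 0.0900, 0.3000).
I(S;T) = Σ p(x,y)·log₂[p(x,y)/(p(x)p(y))].
  (α,0): 0.26·log₂(0.7349) = -0.1155
  (α,1): 0.08·log₂(1.5326) = 0.0493
  (α,2): 0.24·log₂(1.3793) = 0.1113
  (β,0): 0.35·log₂(1.3661) = 0.1575
  (β,1): 0.01·log₂(0.2646) = -0.0192
  (β,2): 0.06·log₂(0.4762) = -0.0642
Sum = 0.119 bits.

0.119 bits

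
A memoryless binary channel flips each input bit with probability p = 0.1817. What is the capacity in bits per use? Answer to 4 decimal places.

Binary symmetric channel: C = 1 − h₂(ε) where h₂ is the binary entropy function.
h₂(0.1817) = −0.1817·log₂0.1817 − 0.8183·log₂0.8183 = 0.6838.
C = 1 − 0.6838 = 0.3162 bits per channel use.

0.3162 bits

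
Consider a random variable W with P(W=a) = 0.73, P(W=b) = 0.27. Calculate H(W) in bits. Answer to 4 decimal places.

0.8415 bits

H(W) = −Σ p·log₂ p.
  −(0.73)·log₂(0.73) = 0.33144
  −(0.27)·log₂(0.27) = 0.51002
Sum: 0.33144 + 0.51002 = 0.8415 bits.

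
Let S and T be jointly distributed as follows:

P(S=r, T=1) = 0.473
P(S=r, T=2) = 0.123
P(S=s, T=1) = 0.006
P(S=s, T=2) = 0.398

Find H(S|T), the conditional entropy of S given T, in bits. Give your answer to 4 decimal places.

Chain rule: H(S|T) = H(S,T) − H(T).
Marginals: p(S) = (0.5960, 0.4040), p(T) = (0.4790, 0.5210).
H(S,T) = 1.4560 bits; H(T) = 0.9987 bits.
H(S|T) = 1.4560 − 0.9987 = 0.4573 bits.

0.4573 bits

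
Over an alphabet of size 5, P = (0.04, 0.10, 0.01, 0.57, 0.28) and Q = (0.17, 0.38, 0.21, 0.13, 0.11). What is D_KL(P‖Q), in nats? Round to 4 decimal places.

0.8823 nats

D(P‖Q) = Σ p·ln(p/q).
  0.04·ln(0.04/0.17) = -0.05788
  0.10·ln(0.10/0.38) = -0.13350
  0.01·ln(0.01/0.21) = -0.03045
  0.57·ln(0.57/0.13) = 0.84252
  0.28·ln(0.28/0.11) = 0.26161
D(P‖Q) = 0.8823 nats.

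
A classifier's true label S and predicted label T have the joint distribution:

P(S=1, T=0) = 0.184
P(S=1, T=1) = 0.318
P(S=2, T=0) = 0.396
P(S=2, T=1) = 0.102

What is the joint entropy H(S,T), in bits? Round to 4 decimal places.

H(S,T) = −Σ p(x,y)·log₂ p(x,y) over all 4 cells.
  cell (1,0): −0.184·log₂0.184 = 0.44937
  cell (1,1): −0.318·log₂0.318 = 0.52562
  cell (2,0): −0.396·log₂0.396 = 0.52923
  cell (2,1): −0.102·log₂0.102 = 0.33592
Sum = 1.8401 bits.

1.8401 bits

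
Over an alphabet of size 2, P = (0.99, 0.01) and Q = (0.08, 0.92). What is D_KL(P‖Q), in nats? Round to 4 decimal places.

D(P‖Q) = Σ p·ln(p/q).
  0.99·ln(0.99/0.08) = 2.49052
  0.01·ln(0.01/0.92) = -0.04522
D(P‖Q) = 2.4453 nats.

2.4453 nats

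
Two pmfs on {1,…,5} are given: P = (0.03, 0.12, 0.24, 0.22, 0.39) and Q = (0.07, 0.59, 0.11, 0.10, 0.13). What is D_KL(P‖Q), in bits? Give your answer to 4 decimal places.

D(P‖Q) = Σ p·log₂(p/q).
  0.03·log₂(0.03/0.07) = -0.03667
  0.12·log₂(0.12/0.59) = -0.27572
  0.24·log₂(0.24/0.11) = 0.27013
  0.22·log₂(0.22/0.10) = 0.25025
  0.39·log₂(0.39/0.13) = 0.61814
D(P‖Q) = 0.8261 bits.

0.8261 bits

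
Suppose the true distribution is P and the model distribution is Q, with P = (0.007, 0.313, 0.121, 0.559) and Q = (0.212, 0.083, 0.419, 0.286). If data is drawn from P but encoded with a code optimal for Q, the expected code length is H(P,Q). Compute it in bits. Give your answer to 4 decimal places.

H(P,Q) = −Σ p·log₂ q.
  −0.007·log₂(0.212) = 0.01567
  −0.313·log₂(0.083) = 1.12390
  −0.121·log₂(0.419) = 0.15185
  −0.559·log₂(0.286) = 1.00951
H(P,Q) = 2.3009 bits.

2.3009 bits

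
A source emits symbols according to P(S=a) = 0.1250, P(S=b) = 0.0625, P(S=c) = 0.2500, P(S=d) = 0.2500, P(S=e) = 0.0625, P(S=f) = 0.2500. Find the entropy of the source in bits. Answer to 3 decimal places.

H(S) = −Σ p·log₂ p.
  −(0.1250)·log₂(0.1250) = 0.3750
  −(0.0625)·log₂(0.0625) = 0.2500
  −(0.2500)·log₂(0.2500) = 0.5000
  −(0.2500)·log₂(0.2500) = 0.5000
  −(0.0625)·log₂(0.0625) = 0.2500
  −(0.2500)·log₂(0.2500) = 0.5000
Sum: 0.3750 + 0.2500 + 0.5000 + 0.5000 + 0.2500 + 0.5000 = 2.375 bits.

2.375 bits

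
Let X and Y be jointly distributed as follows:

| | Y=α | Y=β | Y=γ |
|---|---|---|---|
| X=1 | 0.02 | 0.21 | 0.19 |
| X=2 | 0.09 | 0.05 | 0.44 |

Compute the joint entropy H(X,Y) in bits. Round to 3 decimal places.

2.091 bits

H(X,Y) = −Σ p(x,y)·log₂ p(x,y) over all 6 cells.
  cell (1,α): −0.02·log₂0.02 = 0.1129
  cell (1,β): −0.21·log₂0.21 = 0.4728
  cell (1,γ): −0.19·log₂0.19 = 0.4552
  cell (2,α): −0.09·log₂0.09 = 0.3127
  cell (2,β): −0.05·log₂0.05 = 0.2161
  cell (2,γ): −0.44·log₂0.44 = 0.5211
Sum = 2.091 bits.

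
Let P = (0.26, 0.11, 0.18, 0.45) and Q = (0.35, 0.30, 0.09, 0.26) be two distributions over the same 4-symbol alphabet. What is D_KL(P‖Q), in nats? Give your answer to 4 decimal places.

0.1840 nats

D(P‖Q) = Σ p·ln(p/q).
  0.26·ln(0.26/0.35) = -0.07729
  0.11·ln(0.11/0.30) = -0.11036
  0.18·ln(0.18/0.09) = 0.12477
  0.45·ln(0.45/0.26) = 0.24685
D(P‖Q) = 0.1840 nats.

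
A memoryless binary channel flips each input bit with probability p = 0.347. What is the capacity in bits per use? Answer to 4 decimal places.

0.0686 bits

Binary symmetric channel: C = 1 − h₂(ε) where h₂ is the binary entropy function.
h₂(0.347) = −0.347·log₂0.347 − 0.653·log₂0.653 = 0.9314.
C = 1 − 0.9314 = 0.0686 bits per channel use.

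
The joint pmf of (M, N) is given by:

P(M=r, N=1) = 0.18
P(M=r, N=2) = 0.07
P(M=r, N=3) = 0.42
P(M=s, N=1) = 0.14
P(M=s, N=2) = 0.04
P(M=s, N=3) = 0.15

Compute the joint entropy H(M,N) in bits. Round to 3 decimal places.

H(M,N) = −Σ p(x,y)·log₂ p(x,y) over all 6 cells.
  cell (r,1): −0.18·log₂0.18 = 0.4453
  cell (r,2): −0.07·log₂0.07 = 0.2686
  cell (r,3): −0.42·log₂0.42 = 0.5256
  cell (s,1): −0.14·log₂0.14 = 0.3971
  cell (s,2): −0.04·log₂0.04 = 0.1858
  cell (s,3): −0.15·log₂0.15 = 0.4105
Sum = 2.233 bits.

2.233 bits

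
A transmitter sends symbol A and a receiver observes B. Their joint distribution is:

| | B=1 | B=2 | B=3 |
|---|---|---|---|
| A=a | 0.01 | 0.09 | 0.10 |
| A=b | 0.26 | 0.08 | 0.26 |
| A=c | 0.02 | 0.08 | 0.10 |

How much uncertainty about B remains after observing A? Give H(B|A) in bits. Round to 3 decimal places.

1.379 bits

Marginals: p(A) = (0.2000, 0.6000, 0.2000), p(B) = (0.2900, 0.2500, 0.4600).
H(B|A) = Σ p(A) · H(B|A=·).
  A=a: p=0.2000, H(B|A=a) = 1.2345
  A=b: p=0.6000, H(B|A=b) = 1.4332
  A=c: p=0.2000, H(B|A=c) = 1.3610
Weighted sum = 1.379 bits.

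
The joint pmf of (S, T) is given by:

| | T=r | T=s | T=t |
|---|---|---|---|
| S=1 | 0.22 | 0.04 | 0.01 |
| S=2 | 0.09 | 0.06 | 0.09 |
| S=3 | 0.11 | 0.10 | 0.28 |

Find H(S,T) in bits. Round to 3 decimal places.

2.798 bits

H(S,T) = −Σ p(x,y)·log₂ p(x,y) over all 9 cells.
  cell (1,r): −0.22·log₂0.22 = 0.4806
  cell (1,s): −0.04·log₂0.04 = 0.1858
  cell (1,t): −0.01·log₂0.01 = 0.0664
  cell (2,r): −0.09·log₂0.09 = 0.3127
  cell (2,s): −0.06·log₂0.06 = 0.2435
  cell (2,t): −0.09·log₂0.09 = 0.3127
  cell (3,r): −0.11·log₂0.11 = 0.3503
  cell (3,s): −0.10·log₂0.10 = 0.3322
  cell (3,t): −0.28·log₂0.28 = 0.5142
Sum = 2.798 bits.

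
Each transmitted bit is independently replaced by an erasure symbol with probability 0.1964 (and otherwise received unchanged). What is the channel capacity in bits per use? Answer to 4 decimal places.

0.8036 bits

Binary erasure channel: capacity C = 1 − ε.
C = 1 − 0.1964 = 0.8036 bits per channel use.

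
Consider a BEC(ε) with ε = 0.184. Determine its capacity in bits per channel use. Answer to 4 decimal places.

0.8160 bits

Binary erasure channel: capacity C = 1 − ε.
C = 1 − 0.184 = 0.8160 bits per channel use.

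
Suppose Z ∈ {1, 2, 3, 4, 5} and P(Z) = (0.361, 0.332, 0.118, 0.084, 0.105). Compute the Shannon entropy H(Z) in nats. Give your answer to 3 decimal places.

1.431 nats

H(Z) = −Σ p·ln p.
  −(0.361)·ln(0.361) = 0.3678
  −(0.332)·ln(0.332) = 0.3661
  −(0.118)·ln(0.118) = 0.2522
  −(0.084)·ln(0.084) = 0.2081
  −(0.105)·ln(0.105) = 0.2366
Sum: 0.3678 + 0.3661 + 0.2522 + 0.2081 + 0.2366 = 1.431 nats.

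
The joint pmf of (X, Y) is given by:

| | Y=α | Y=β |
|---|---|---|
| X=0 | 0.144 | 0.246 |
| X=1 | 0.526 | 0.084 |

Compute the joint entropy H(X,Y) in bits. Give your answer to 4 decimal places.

H(X,Y) = −Σ p(x,y)·log₂ p(x,y) over all 4 cells.
  cell (0,α): −0.144·log₂0.144 = 0.40260
  cell (0,β): −0.246·log₂0.246 = 0.49772
  cell (1,α): −0.526·log₂0.526 = 0.48753
  cell (1,β): −0.084·log₂0.084 = 0.30017
Sum = 1.6880 bits.

1.6880 bits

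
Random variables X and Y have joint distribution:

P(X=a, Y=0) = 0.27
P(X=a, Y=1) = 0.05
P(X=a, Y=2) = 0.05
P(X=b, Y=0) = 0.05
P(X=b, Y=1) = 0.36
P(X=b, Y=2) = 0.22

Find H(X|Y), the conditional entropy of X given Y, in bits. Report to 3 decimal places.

Marginals: p(X) = (0.3700, 0.6300), p(Y) = (0.3200, 0.4100, 0.2700).
H(X|Y) = Σ p(Y) · H(X|Y=·).
  Y=0: p=0.3200, H(X|Y=0) = 0.6253
  Y=1: p=0.4100, H(X|Y=1) = 0.5349
  Y=2: p=0.2700, H(X|Y=2) = 0.6913
Weighted sum = 0.606 bits.

0.606 bits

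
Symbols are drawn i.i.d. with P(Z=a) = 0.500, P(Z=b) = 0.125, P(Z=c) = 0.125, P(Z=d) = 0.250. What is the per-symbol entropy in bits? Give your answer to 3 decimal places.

1.750 bits

H(Z) = −Σ p·log₂ p.
  −(0.500)·log₂(0.500) = 0.5000
  −(0.125)·log₂(0.125) = 0.3750
  −(0.125)·log₂(0.125) = 0.3750
  −(0.250)·log₂(0.250) = 0.5000
Sum: 0.5000 + 0.3750 + 0.3750 + 0.5000 = 1.750 bits.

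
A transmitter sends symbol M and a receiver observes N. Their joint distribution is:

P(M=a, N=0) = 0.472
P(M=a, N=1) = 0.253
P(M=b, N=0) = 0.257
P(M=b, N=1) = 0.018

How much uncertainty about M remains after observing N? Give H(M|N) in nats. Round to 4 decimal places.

Chain rule: H(M|N) = H(M,N) − H(N).
Marginals: p(M) = (0.7250, 0.2750), p(N) = (0.7290, 0.2710).
H(M,N) = 1.1236 nats; H(N) = 0.5843 nats.
H(M|N) = 1.1236 − 0.5843 = 0.5393 nats.

0.5393 nats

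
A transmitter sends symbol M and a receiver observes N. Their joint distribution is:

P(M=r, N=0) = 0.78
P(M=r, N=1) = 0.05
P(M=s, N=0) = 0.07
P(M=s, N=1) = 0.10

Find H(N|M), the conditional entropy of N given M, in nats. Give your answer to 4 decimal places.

0.3041 nats

Marginals: p(M) = (0.8300, 0.1700), p(N) = (0.8500, 0.1500).
H(N|M) = Σ p(M) · H(N|M=·).
  M=r: p=0.8300, H(N|M=r) = 0.2276
  M=s: p=0.1700, H(N|M=s) = 0.6775
Weighted sum = 0.3041 nats.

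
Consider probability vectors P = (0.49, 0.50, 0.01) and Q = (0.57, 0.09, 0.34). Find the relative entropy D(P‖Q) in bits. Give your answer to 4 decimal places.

1.0792 bits

D(P‖Q) = Σ p·log₂(p/q).
  0.49·log₂(0.49/0.57) = -0.10691
  0.50·log₂(0.50/0.09) = 1.23697
  0.01·log₂(0.01/0.34) = -0.05087
D(P‖Q) = 1.0792 bits.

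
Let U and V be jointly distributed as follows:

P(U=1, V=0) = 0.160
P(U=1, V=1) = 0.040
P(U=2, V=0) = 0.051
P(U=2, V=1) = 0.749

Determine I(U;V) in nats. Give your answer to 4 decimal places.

0.2255 nats

Marginals: p(U) = (0.2000, 0.8000), p(V) = (0.2110, 0.7890).
I(U;V) = Σ p(x,y)·ln[p(x,y)/(p(x)p(y))].
  (1,0): 0.160·ln(3.7915) = 0.21324
  (1,1): 0.040·ln(0.2535) = -0.05490
  (2,0): 0.051·ln(0.3021) = -0.06104
  (2,1): 0.749·ln(1.1866) = 0.12817
Sum = 0.2255 nats.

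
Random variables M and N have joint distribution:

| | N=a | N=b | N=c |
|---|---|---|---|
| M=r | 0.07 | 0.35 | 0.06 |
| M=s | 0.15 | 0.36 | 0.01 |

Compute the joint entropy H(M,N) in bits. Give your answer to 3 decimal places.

H(M,N) = −Σ p(x,y)·log₂ p(x,y) over all 6 cells.
  cell (r,a): −0.07·log₂0.07 = 0.2686
  cell (r,b): −0.35·log₂0.35 = 0.5301
  cell (r,c): −0.06·log₂0.06 = 0.2435
  cell (s,a): −0.15·log₂0.15 = 0.4105
  cell (s,b): −0.36·log₂0.36 = 0.5306
  cell (s,c): −0.01·log₂0.01 = 0.0664
Sum = 2.050 bits.

2.050 bits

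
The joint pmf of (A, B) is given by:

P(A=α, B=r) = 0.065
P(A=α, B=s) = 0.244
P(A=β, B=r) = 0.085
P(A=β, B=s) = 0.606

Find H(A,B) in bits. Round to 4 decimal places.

H(A,B) = −Σ p(x,y)·log₂ p(x,y) over all 4 cells.
  cell (α,r): −0.065·log₂0.065 = 0.25632
  cell (α,s): −0.244·log₂0.244 = 0.49655
  cell (β,r): −0.085·log₂0.085 = 0.30229
  cell (β,s): −0.606·log₂0.606 = 0.43790
Sum = 1.4931 bits.

1.4931 bits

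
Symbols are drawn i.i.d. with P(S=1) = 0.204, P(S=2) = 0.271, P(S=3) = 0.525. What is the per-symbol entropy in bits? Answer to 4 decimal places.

H(S) = −Σ p·log₂ p.
  −(0.204)·log₂(0.204) = 0.46785
  −(0.271)·log₂(0.271) = 0.51047
  −(0.525)·log₂(0.525) = 0.48805
Sum: 0.46785 + 0.51047 + 0.48805 = 1.4664 bits.

1.4664 bits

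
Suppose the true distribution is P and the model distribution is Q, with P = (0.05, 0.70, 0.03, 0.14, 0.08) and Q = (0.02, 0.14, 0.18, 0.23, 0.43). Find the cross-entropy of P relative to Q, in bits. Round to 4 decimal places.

2.7362 bits

H(P,Q) = −Σ p·log₂ q.
  −0.05·log₂(0.02) = 0.28219
  −0.70·log₂(0.14) = 1.98555
  −0.03·log₂(0.18) = 0.07422
  −0.14·log₂(0.23) = 0.29684
  −0.08·log₂(0.43) = 0.09741
H(P,Q) = 2.7362 bits.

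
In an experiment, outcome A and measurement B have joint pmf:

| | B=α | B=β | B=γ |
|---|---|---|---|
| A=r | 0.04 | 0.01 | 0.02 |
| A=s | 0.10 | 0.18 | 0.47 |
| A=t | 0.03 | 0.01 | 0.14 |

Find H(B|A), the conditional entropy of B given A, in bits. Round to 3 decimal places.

1.245 bits

Marginals: p(A) = (0.0700, 0.7500, 0.1800), p(B) = (0.1700, 0.2000, 0.6300).
H(B|A) = Σ p(A) · H(B|A=·).
  A=r: p=0.0700, H(B|A=r) = 1.3788
  A=s: p=0.7500, H(B|A=s) = 1.3042
  A=t: p=0.1800, H(B|A=t) = 0.9445
Weighted sum = 1.245 bits.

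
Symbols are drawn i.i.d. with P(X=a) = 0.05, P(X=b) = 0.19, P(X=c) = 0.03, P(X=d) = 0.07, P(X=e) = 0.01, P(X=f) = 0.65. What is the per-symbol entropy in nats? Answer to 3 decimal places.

H(X) = −Σ p·ln p.
  −(0.05)·ln(0.05) = 0.1498
  −(0.19)·ln(0.19) = 0.3155
  −(0.03)·ln(0.03) = 0.1052
  −(0.07)·ln(0.07) = 0.1861
  −(0.01)·ln(0.01) = 0.0461
  −(0.65)·ln(0.65) = 0.2800
Sum: 0.1498 + 0.3155 + 0.1052 + 0.1861 + 0.0461 + 0.2800 = 1.083 nats.

1.083 nats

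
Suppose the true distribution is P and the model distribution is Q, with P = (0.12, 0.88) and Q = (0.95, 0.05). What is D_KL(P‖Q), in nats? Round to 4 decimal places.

2.2755 nats

D(P‖Q) = Σ p·ln(p/q).
  0.12·ln(0.12/0.95) = -0.24828
  0.88·ln(0.88/0.05) = 2.52375
D(P‖Q) = 2.2755 nats.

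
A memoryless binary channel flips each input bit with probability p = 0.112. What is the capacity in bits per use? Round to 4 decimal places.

Binary symmetric channel: C = 1 − h₂(ε) where h₂ is the binary entropy function.
h₂(0.112) = −0.112·log₂0.112 − 0.888·log₂0.888 = 0.5059.
C = 1 − 0.5059 = 0.4941 bits per channel use.

0.4941 bits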